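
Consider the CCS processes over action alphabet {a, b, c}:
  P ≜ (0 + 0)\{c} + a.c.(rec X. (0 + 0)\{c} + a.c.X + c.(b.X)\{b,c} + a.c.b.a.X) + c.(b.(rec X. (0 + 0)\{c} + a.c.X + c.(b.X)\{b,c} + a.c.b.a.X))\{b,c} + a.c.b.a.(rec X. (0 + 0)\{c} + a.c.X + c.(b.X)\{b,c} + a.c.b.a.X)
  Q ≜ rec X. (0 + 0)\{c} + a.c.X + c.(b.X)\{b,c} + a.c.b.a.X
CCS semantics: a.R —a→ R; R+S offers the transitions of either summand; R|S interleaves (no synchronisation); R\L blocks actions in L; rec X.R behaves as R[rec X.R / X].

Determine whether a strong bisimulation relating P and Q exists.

LTS(P): 7 reachable states
  s0 = (0 + 0)\{c} + a.c.(rec X. (0 + 0)\{c} + a.c.X + c.(b.X)\{b,c} + a.c.b.a.X) + c.(b.(rec X. (0 + 0)\{c} + a.c.X + c.(b.X)\{b,c} + a.c.b.a.X))\{b,c} + a.c.b.a.(rec X. (0 + 0)\{c} + a.c.X + c.(b.X)\{b,c} + a.c.b.a.X) :: —a→ s1, —a→ s2, —c→ s3
  s1 = c.(rec X. (0 + 0)\{c} + a.c.X + c.(b.X)\{b,c} + a.c.b.a.X) :: —c→ s4
  s2 = c.b.a.(rec X. (0 + 0)\{c} + a.c.X + c.(b.X)\{b,c} + a.c.b.a.X) :: —c→ s5
  s3 = (b.(rec X. (0 + 0)\{c} + a.c.X + c.(b.X)\{b,c} + a.c.b.a.X))\{b,c} :: deadlocked
  s4 = rec X. (0 + 0)\{c} + a.c.X + c.(b.X)\{b,c} + a.c.b.a.X :: —a→ s1, —a→ s2, —c→ s3
  s5 = b.a.(rec X. (0 + 0)\{c} + a.c.X + c.(b.X)\{b,c} + a.c.b.a.X) :: —b→ s6
  s6 = a.(rec X. (0 + 0)\{c} + a.c.X + c.(b.X)\{b,c} + a.c.b.a.X) :: —a→ s4
LTS(Q): 6 reachable states
  t0 = rec X. (0 + 0)\{c} + a.c.X + c.(b.X)\{b,c} + a.c.b.a.X :: —a→ t1, —a→ t2, —c→ t3
  t1 = c.(rec X. (0 + 0)\{c} + a.c.X + c.(b.X)\{b,c} + a.c.b.a.X) :: —c→ t0
  t2 = c.b.a.(rec X. (0 + 0)\{c} + a.c.X + c.(b.X)\{b,c} + a.c.b.a.X) :: —c→ t4
  t3 = (b.(rec X. (0 + 0)\{c} + a.c.X + c.(b.X)\{b,c} + a.c.b.a.X))\{b,c} :: deadlocked
  t4 = b.a.(rec X. (0 + 0)\{c} + a.c.X + c.(b.X)\{b,c} + a.c.b.a.X) :: —b→ t5
  t5 = a.(rec X. (0 + 0)\{c} + a.c.X + c.(b.X)\{b,c} + a.c.b.a.X) :: —a→ t0
Coarsest stable partition (strong bisimilarity classes):
  B0 = {s0, s4, t0}
  B1 = {s1, t1}
  B2 = {s3, t3}
  B3 = {s2, t2}
  B4 = {s5, t4}
  B5 = {s6, t5}
s0 ∈ B0, t0 ∈ B0 → same block

bisimilar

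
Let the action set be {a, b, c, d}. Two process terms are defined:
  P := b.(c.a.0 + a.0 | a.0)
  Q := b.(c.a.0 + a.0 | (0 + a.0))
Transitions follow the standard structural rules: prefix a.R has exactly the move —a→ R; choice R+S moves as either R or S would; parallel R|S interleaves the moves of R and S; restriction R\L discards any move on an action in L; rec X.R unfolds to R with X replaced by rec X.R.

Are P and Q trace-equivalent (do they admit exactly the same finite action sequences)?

trace-equivalent

Reachable graph of P (7 states):
  s0 = b.(c.a.0 + a.0 | a.0) | --b--▸ s1
  s1 = c.a.0 + a.0 | a.0 | --a--▸ s2, --a--▸ s3, --c--▸ s4
  s2 = 0 | a.0 | --a--▸ s5
  s3 = a.0 | 0 | --a--▸ s5
  s4 = a.0 | --a--▸ s6
  s5 = 0 | 0 | ·
  s6 = 0 | ·
Reachable graph of Q (7 states):
  t0 = b.(c.a.0 + a.0 | (0 + a.0)) | --b--▸ t1
  t1 = c.a.0 + a.0 | (0 + a.0) | --a--▸ t2, --a--▸ t3, --c--▸ t4
  t2 = 0 | (0 + a.0) | --a--▸ t5
  t3 = a.0 | 0 | --a--▸ t5
  t4 = a.0 | --a--▸ t6
  t5 = 0 | 0 | ·
  t6 = 0 | ·
Bisimilarity quotient blocks:
  B0 = {s0, t0}
  B1 = {s1, t1}
  B2 = {s2, s3, s4, t2, t3, t4}
  B3 = {s5, s6, t5, t6}
s0 ∈ B0, t0 ∈ B0 → same block
Bisimilar ⇒ trace-equivalent.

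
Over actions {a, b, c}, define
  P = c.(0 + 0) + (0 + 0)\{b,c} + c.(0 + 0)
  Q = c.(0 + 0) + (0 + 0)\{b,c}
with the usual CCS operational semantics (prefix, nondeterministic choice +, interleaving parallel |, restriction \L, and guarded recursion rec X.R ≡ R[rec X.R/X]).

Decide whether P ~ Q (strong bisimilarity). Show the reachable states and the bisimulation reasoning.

YES

LTS(P): 2 reachable states
  u0 = c.(0 + 0) + (0 + 0)\{b,c} + c.(0 + 0) | ··c··> u1
  u1 = 0 + 0 | (no moves)
LTS(Q): 2 reachable states
  v0 = c.(0 + 0) + (0 + 0)\{b,c} | ··c··> v1
  v1 = 0 + 0 | (no moves)
Coarsest stable partition (strong bisimilarity classes):
  B0 = {u0, v0}
  B1 = {u1, v1}
u0 ∈ B0, v0 ∈ B0 → same block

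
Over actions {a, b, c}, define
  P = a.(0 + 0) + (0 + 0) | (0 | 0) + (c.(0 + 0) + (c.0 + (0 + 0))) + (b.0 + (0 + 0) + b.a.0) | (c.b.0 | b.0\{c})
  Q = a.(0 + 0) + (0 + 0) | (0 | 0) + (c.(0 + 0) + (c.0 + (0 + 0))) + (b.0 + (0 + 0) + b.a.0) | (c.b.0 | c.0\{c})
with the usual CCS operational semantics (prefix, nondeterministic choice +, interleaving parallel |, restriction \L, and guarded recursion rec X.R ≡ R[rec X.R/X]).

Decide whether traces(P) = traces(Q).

P's transition system — 20 states:
  u0 = a.(0 + 0) + (0 + 0) | (0 | 0) + (c.(0 + 0) + (c.0 + (0 + 0))) + (b.0 + (0 + 0) + b.a.0) | (c.b.0 | b.0\{c}) :: -a-> u1, -b-> u2, -b-> u3, -b-> u4, -c-> u1, -c-> u5, -c-> u6
  u1 = 0 + 0 :: ·
  u2 = (b.0 + (0 + 0) + b.a.0) | (c.b.0 | 0\{c}) :: -b-> u7, -b-> u8, -c-> u9
  u3 = 0 | (c.b.0 | b.0\{c}) :: -b-> u7, -c-> u10
  u4 = a.0 | (c.b.0 | b.0\{c}) :: -a-> u3, -b-> u8, -c-> u11
  u5 = (b.0 + (0 + 0) + b.a.0) | (b.0 | b.0\{c}) :: -b-> u10, -b-> u11, -b-> u12, -b-> u9
  u6 = 0 :: ·
  u7 = 0 | (c.b.0 | 0\{c}) :: -c-> u13
  u8 = a.0 | (c.b.0 | 0\{c}) :: -a-> u7, -c-> u14
  u9 = (b.0 + (0 + 0) + b.a.0) | (b.0 | 0\{c}) :: -b-> u13, -b-> u14, -b-> u15
  u10 = 0 | (b.0 | b.0\{c}) :: -b-> u13, -b-> u16
  u11 = a.0 | (b.0 | b.0\{c}) :: -a-> u10, -b-> u14, -b-> u17
  u12 = (b.0 + (0 + 0) + b.a.0) | (0 | b.0\{c}) :: -b-> u15, -b-> u16, -b-> u17
  u13 = 0 | (b.0 | 0\{c}) :: -b-> u18
  u14 = a.0 | (b.0 | 0\{c}) :: -a-> u13, -b-> u19
  u15 = (b.0 + (0 + 0) + b.a.0) | (0 | 0\{c}) :: -b-> u18, -b-> u19
  u16 = 0 | (0 | b.0\{c}) :: -b-> u18
  u17 = a.0 | (0 | b.0\{c}) :: -a-> u16, -b-> u19
  u18 = 0 | (0 | 0\{c}) :: ·
  u19 = a.0 | (0 | 0\{c}) :: -a-> u18
Q's transition system — 20 states:
  v0 = a.(0 + 0) + (0 + 0) | (0 | 0) + (c.(0 + 0) + (c.0 + (0 + 0))) + (b.0 + (0 + 0) + b.a.0) | (c.b.0 | c.0\{c}) :: -a-> v1, -b-> v2, -b-> v3, -c-> v1, -c-> v4, -c-> v5, -c-> v6
  v1 = 0 + 0 :: ·
  v2 = 0 | (c.b.0 | c.0\{c}) :: -c-> v7, -c-> v8
  v3 = a.0 | (c.b.0 | c.0\{c}) :: -a-> v2, -c-> v10, -c-> v9
  v4 = (b.0 + (0 + 0) + b.a.0) | (b.0 | c.0\{c}) :: -b-> v11, -b-> v7, -b-> v9, -c-> v12
  v5 = (b.0 + (0 + 0) + b.a.0) | (c.b.0 | 0\{c}) :: -b-> v10, -b-> v8, -c-> v12
  v6 = 0 :: ·
  v7 = 0 | (b.0 | c.0\{c}) :: -b-> v13, -c-> v14
  v8 = 0 | (c.b.0 | 0\{c}) :: -c-> v14
  v9 = a.0 | (b.0 | c.0\{c}) :: -a-> v7, -b-> v15, -c-> v16
  v10 = a.0 | (c.b.0 | 0\{c}) :: -a-> v8, -c-> v16
  v11 = (b.0 + (0 + 0) + b.a.0) | (0 | c.0\{c}) :: -b-> v13, -b-> v15, -c-> v17
  v12 = (b.0 + (0 + 0) + b.a.0) | (b.0 | 0\{c}) :: -b-> v14, -b-> v16, -b-> v17
  v13 = 0 | (0 | c.0\{c}) :: -c-> v18
  v14 = 0 | (b.0 | 0\{c}) :: -b-> v18
  v15 = a.0 | (0 | c.0\{c}) :: -a-> v13, -c-> v19
  v16 = a.0 | (b.0 | 0\{c}) :: -a-> v14, -b-> v19
  v17 = (b.0 + (0 + 0) + b.a.0) | (0 | 0\{c}) :: -b-> v18, -b-> v19
  v18 = 0 | (0 | 0\{c}) :: ·
  v19 = a.0 | (0 | 0\{c}) :: -a-> v18
Run σ = ⟨bb⟩ on P: start {u0}
  [1] b ⇒ {u2, u3, u4}
  [2] b ⇒ {u7, u8}
  P completes σ.
Run σ = ⟨bb⟩ on Q: start {v0}
  [1] b ⇒ {v2, v3}
  [2] b ⇒ ∅ (Q stuck)

NO — witness ⟨bb⟩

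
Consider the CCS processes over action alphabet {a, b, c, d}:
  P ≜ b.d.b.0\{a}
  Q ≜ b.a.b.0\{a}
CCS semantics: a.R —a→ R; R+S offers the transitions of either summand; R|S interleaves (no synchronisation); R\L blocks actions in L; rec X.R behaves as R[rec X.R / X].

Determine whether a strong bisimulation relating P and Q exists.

P ≁ Q

LTS(P): 4 reachable states
  m0 = b.d.b.0\{a} | —b→ m1
  m1 = d.b.0\{a} | —d→ m2
  m2 = b.0\{a} | —b→ m3
  m3 = 0\{a} | deadlocked
LTS(Q): 4 reachable states
  n0 = b.a.b.0\{a} | —b→ n1
  n1 = a.b.0\{a} | —a→ n2
  n2 = b.0\{a} | —b→ n3
  n3 = 0\{a} | deadlocked
Partition-refinement fixed point:
  B0 = {m0}
  B1 = {m1}
  B2 = {m2, n2}
  B3 = {m3, n3}
  B4 = {n0}
  B5 = {n1}
m0 ∈ B0, n0 ∈ B4 → different blocks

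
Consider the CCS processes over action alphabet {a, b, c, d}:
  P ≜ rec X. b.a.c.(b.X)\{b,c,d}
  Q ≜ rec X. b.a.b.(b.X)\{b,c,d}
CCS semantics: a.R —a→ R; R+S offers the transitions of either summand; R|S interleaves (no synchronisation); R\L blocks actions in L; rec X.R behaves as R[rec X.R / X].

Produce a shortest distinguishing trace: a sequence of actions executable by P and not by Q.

Reachable graph of P (4 states):
  p0 = rec X. b.a.c.(b.X)\{b,c,d} :: —b→ p1
  p1 = a.c.(b.(rec X. b.a.c.(b.X)\{b,c,d}))\{b,c,d} :: —a→ p2
  p2 = c.(b.(rec X. b.a.c.(b.X)\{b,c,d}))\{b,c,d} :: —c→ p3
  p3 = (b.(rec X. b.a.c.(b.X)\{b,c,d}))\{b,c,d} :: deadlocked
Reachable graph of Q (4 states):
  q0 = rec X. b.a.b.(b.X)\{b,c,d} :: —b→ q1
  q1 = a.b.(b.(rec X. b.a.b.(b.X)\{b,c,d}))\{b,c,d} :: —a→ q2
  q2 = b.(b.(rec X. b.a.b.(b.X)\{b,c,d}))\{b,c,d} :: —b→ q3
  q3 = (b.(rec X. b.a.b.(b.X)\{b,c,d}))\{b,c,d} :: deadlocked
Run σ = ⟨bac⟩ on P: start {p0}
  step 1 (b): {p1}
  step 2 (a): {p2}
  step 3 (c): {p3}
  ✓ P
Run σ = ⟨bac⟩ on Q: start {q0}
  step 1 (b): {q1}
  step 2 (a): {q2}
  step 3 (c): ∅ (Q stuck)

bac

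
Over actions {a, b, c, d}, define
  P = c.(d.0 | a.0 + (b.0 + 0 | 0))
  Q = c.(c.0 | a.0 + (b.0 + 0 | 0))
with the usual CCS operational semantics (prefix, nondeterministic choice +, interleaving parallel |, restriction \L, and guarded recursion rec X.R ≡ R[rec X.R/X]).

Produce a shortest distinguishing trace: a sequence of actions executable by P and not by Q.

Reachable graph of P (6 states):
  p0 = c.(d.0 | a.0 + (b.0 + 0 | 0)) ⊢ =c=> p1
  p1 = d.0 | a.0 + (b.0 + 0 | 0) ⊢ =a=> p2, =b=> p3, =d=> p4
  p2 = d.0 | 0 ⊢ =d=> p5
  p3 = 0 ⊢ deadlocked
  p4 = 0 | a.0 ⊢ =a=> p5
  p5 = 0 | 0 ⊢ deadlocked
Reachable graph of Q (6 states):
  q0 = c.(c.0 | a.0 + (b.0 + 0 | 0)) ⊢ =c=> q1
  q1 = c.0 | a.0 + (b.0 + 0 | 0) ⊢ =a=> q2, =b=> q3, =c=> q4
  q2 = c.0 | 0 ⊢ =c=> q5
  q3 = 0 ⊢ deadlocked
  q4 = 0 | a.0 ⊢ =a=> q5
  q5 = 0 | 0 ⊢ deadlocked
Run σ = ⟨cd⟩ on P: start {p0}
  step 1 (c): {p1}
  step 2 (d): {p4}
  ✓ P
Run σ = ⟨cd⟩ on Q: start {q0}
  step 1 (c): {q1}
  step 2 (d): no successor for Q

cd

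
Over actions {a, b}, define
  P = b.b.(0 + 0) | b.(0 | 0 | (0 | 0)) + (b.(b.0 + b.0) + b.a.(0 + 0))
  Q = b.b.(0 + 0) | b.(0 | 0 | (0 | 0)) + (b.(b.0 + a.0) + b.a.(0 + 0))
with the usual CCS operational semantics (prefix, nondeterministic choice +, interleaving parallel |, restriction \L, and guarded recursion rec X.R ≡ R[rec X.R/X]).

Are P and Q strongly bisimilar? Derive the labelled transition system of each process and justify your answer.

P's transition system — 10 states:
  p0 = b.b.(0 + 0) | b.(0 | 0 | (0 | 0)) + (b.(b.0 + b.0) + b.a.(0 + 0)) | -b-> p1, -b-> p2, -b-> p3, -b-> p4
  p1 = a.(0 + 0) | -a-> p5
  p2 = b.(0 + 0) | b.(0 | 0 | (0 | 0)) | -b-> p6, -b-> p7
  p3 = b.0 + b.0 | -b-> p8
  p4 = b.b.(0 + 0) | (0 | 0 | (0 | 0)) | -b-> p7
  p5 = 0 + 0 | ·
  p6 = (0 + 0) | b.(0 | 0 | (0 | 0)) | -b-> p9
  p7 = b.(0 + 0) | (0 | 0 | (0 | 0)) | -b-> p9
  p8 = 0 | ·
  p9 = (0 + 0) | (0 | 0 | (0 | 0)) | ·
Q's transition system — 10 states:
  q0 = b.b.(0 + 0) | b.(0 | 0 | (0 | 0)) + (b.(b.0 + a.0) + b.a.(0 + 0)) | -b-> q1, -b-> q2, -b-> q3, -b-> q4
  q1 = a.(0 + 0) | -a-> q5
  q2 = b.(0 + 0) | b.(0 | 0 | (0 | 0)) | -b-> q6, -b-> q7
  q3 = b.0 + a.0 | -a-> q8, -b-> q8
  q4 = b.b.(0 + 0) | (0 | 0 | (0 | 0)) | -b-> q7
  q5 = 0 + 0 | ·
  q6 = (0 + 0) | b.(0 | 0 | (0 | 0)) | -b-> q9
  q7 = b.(0 + 0) | (0 | 0 | (0 | 0)) | -b-> q9
  q8 = 0 | ·
  q9 = (0 + 0) | (0 | 0 | (0 | 0)) | ·
Bisimilarity quotient blocks:
  B0 = {p0}
  B1 = {p2, p4, q2, q4}
  B2 = {p3, p6, p7, q6, q7}
  B3 = {p5, p8, p9, q5, q8, q9}
  B4 = {p1, q1}
  B5 = {q0}
  B6 = {q3}
p0 ∈ B0, q0 ∈ B5 → different blocks

P ≁ Q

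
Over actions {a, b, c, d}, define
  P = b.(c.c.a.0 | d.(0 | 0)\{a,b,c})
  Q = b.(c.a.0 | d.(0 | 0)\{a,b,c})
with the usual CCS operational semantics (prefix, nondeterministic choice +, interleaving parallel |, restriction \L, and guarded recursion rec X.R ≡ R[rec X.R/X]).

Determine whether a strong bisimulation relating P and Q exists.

Reachable graph of P (9 states):
  p0 = b.(c.c.a.0 | d.(0 | 0)\{a,b,c}) → -b-> p1
  p1 = c.c.a.0 | d.(0 | 0)\{a,b,c} → -c-> p2, -d-> p3
  p2 = c.a.0 | d.(0 | 0)\{a,b,c} → -c-> p4, -d-> p5
  p3 = c.c.a.0 | (0 | 0)\{a,b,c} → -c-> p5
  p4 = a.0 | d.(0 | 0)\{a,b,c} → -a-> p6, -d-> p7
  p5 = c.a.0 | (0 | 0)\{a,b,c} → -c-> p7
  p6 = 0 | d.(0 | 0)\{a,b,c} → -d-> p8
  p7 = a.0 | (0 | 0)\{a,b,c} → -a-> p8
  p8 = 0 | (0 | 0)\{a,b,c} → (no moves)
Reachable graph of Q (7 states):
  q0 = b.(c.a.0 | d.(0 | 0)\{a,b,c}) → -b-> q1
  q1 = c.a.0 | d.(0 | 0)\{a,b,c} → -c-> q2, -d-> q3
  q2 = a.0 | d.(0 | 0)\{a,b,c} → -a-> q4, -d-> q5
  q3 = c.a.0 | (0 | 0)\{a,b,c} → -c-> q5
  q4 = 0 | d.(0 | 0)\{a,b,c} → -d-> q6
  q5 = a.0 | (0 | 0)\{a,b,c} → -a-> q6
  q6 = 0 | (0 | 0)\{a,b,c} → (no moves)
Partition-refinement fixed point:
  B0 = {p0}
  B1 = {p1}
  B2 = {p2, q1}
  B3 = {p4, q2}
  B4 = {p6, q4}
  B5 = {p8, q6}
  B6 = {p7, q5}
  B7 = {p5, q3}
  B8 = {p3}
  B9 = {q0}
p0 ∈ B0, q0 ∈ B9 → different blocks

P ≁ Q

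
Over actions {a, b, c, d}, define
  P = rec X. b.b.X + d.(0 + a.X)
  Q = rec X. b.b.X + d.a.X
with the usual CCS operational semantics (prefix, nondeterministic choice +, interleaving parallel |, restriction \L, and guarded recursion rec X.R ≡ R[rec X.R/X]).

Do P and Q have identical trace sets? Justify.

LTS(P): 3 reachable states
  s0 = rec X. b.b.X + d.(0 + a.X) → —b→ s1, —d→ s2
  s1 = b.(rec X. b.b.X + d.(0 + a.X)) → —b→ s0
  s2 = 0 + a.(rec X. b.b.X + d.(0 + a.X)) → —a→ s0
LTS(Q): 3 reachable states
  t0 = rec X. b.b.X + d.a.X → —b→ t1, —d→ t2
  t1 = b.(rec X. b.b.X + d.a.X) → —b→ t0
  t2 = a.(rec X. b.b.X + d.a.X) → —a→ t0
Bisimilarity quotient blocks:
  B0 = {s0, t0}
  B1 = {s1, t1}
  B2 = {s2, t2}
s0 ∈ B0, t0 ∈ B0 → same block
Bisimilar ⇒ trace-equivalent.

traces(P) = traces(Q)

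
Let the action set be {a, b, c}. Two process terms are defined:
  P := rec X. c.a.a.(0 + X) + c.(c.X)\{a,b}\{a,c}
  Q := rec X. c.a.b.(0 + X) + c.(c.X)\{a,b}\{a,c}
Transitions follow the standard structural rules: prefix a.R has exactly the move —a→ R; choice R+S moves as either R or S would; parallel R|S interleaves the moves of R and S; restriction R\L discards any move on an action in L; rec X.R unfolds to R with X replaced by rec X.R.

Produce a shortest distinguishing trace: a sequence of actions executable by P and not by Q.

LTS(P): 5 reachable states
  m0 = rec X. c.a.a.(0 + X) + c.(c.X)\{a,b}\{a,c} | —c→ m1, —c→ m2
  m1 = (c.(rec X. c.a.a.(0 + X) + c.(c.X)\{a,b}\{a,c}))\{a,b}\{a,c} | ∅
  m2 = a.a.(0 + (rec X. c.a.a.(0 + X) + c.(c.X)\{a,b}\{a,c})) | —a→ m3
  m3 = a.(0 + (rec X. c.a.a.(0 + X) + c.(c.X)\{a,b}\{a,c})) | —a→ m4
  m4 = 0 + (rec X. c.a.a.(0 + X) + c.(c.X)\{a,b}\{a,c}) | —c→ m1, —c→ m2
LTS(Q): 5 reachable states
  n0 = rec X. c.a.b.(0 + X) + c.(c.X)\{a,b}\{a,c} | —c→ n1, —c→ n2
  n1 = (c.(rec X. c.a.b.(0 + X) + c.(c.X)\{a,b}\{a,c}))\{a,b}\{a,c} | ∅
  n2 = a.b.(0 + (rec X. c.a.b.(0 + X) + c.(c.X)\{a,b}\{a,c})) | —a→ n3
  n3 = b.(0 + (rec X. c.a.b.(0 + X) + c.(c.X)\{a,b}\{a,c})) | —b→ n4
  n4 = 0 + (rec X. c.a.b.(0 + X) + c.(c.X)\{a,b}\{a,c}) | —c→ n1, —c→ n2
Trace ⟨caa⟩ through P, begin at {m0}:
  [1] c ⇒ {m1, m2}
  [2] a ⇒ {m3}
  [3] a ⇒ {m4}
  — P admits the full trace.
Trace ⟨caa⟩ through Q, begin at {n0}:
  [1] c ⇒ {n1, n2}
  [2] a ⇒ {n3}
  [3] a ⇒ ∅  — Q cannot continue

caa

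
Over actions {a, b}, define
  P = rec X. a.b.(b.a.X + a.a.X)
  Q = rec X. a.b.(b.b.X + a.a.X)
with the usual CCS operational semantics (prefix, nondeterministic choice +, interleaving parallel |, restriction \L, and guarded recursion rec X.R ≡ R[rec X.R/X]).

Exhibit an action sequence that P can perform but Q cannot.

LTS(P): 4 reachable states
  s0 = rec X. a.b.(b.a.X + a.a.X) :: =a=> s1
  s1 = b.(b.a.(rec X. a.b.(b.a.X + a.a.X)) + a.a.(rec X. a.b.(b.a.X + a.a.X))) :: =b=> s2
  s2 = b.a.(rec X. a.b.(b.a.X + a.a.X)) + a.a.(rec X. a.b.(b.a.X + a.a.X)) :: =a=> s3, =b=> s3
  s3 = a.(rec X. a.b.(b.a.X + a.a.X)) :: =a=> s0
LTS(Q): 5 reachable states
  t0 = rec X. a.b.(b.b.X + a.a.X) :: =a=> t1
  t1 = b.(b.b.(rec X. a.b.(b.b.X + a.a.X)) + a.a.(rec X. a.b.(b.b.X + a.a.X))) :: =b=> t2
  t2 = b.b.(rec X. a.b.(b.b.X + a.a.X)) + a.a.(rec X. a.b.(b.b.X + a.a.X)) :: =a=> t3, =b=> t4
  t3 = a.(rec X. a.b.(b.b.X + a.a.X)) :: =a=> t0
  t4 = b.(rec X. a.b.(b.b.X + a.a.X)) :: =b=> t0
Run σ = ⟨abba⟩ on P: start {s0}
  [1] a ⇒ {s1}
  [2] b ⇒ {s2}
  [3] b ⇒ {s3}
  [4] a ⇒ {s0}
  — P admits the full trace.
Run σ = ⟨abba⟩ on Q: start {t0}
  [1] a ⇒ {t1}
  [2] b ⇒ {t2}
  [3] b ⇒ {t4}
  [4] a ⇒ ∅ (Q stuck)

abba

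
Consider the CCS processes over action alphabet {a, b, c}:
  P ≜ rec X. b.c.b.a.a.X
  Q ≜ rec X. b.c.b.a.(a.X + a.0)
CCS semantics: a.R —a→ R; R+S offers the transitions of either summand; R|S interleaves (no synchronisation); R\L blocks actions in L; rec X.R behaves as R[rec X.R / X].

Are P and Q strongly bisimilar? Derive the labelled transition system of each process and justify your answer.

Reachable graph of P (5 states):
  p0 = rec X. b.c.b.a.a.X → =b=> p1
  p1 = c.b.a.a.(rec X. b.c.b.a.a.X) → =c=> p2
  p2 = b.a.a.(rec X. b.c.b.a.a.X) → =b=> p3
  p3 = a.a.(rec X. b.c.b.a.a.X) → =a=> p4
  p4 = a.(rec X. b.c.b.a.a.X) → =a=> p0
Reachable graph of Q (6 states):
  q0 = rec X. b.c.b.a.(a.X + a.0) → =b=> q1
  q1 = c.b.a.(a.(rec X. b.c.b.a.(a.X + a.0)) + a.0) → =c=> q2
  q2 = b.a.(a.(rec X. b.c.b.a.(a.X + a.0)) + a.0) → =b=> q3
  q3 = a.(a.(rec X. b.c.b.a.(a.X + a.0)) + a.0) → =a=> q4
  q4 = a.(rec X. b.c.b.a.(a.X + a.0)) + a.0 → =a=> q0, =a=> q5
  q5 = 0 → (no moves)
Coarsest stable partition (strong bisimilarity classes):
  B0 = {p0}
  B1 = {p1}
  B2 = {p2}
  B3 = {p3}
  B4 = {p4}
  B5 = {q0}
  B6 = {q1}
  B7 = {q2}
  B8 = {q3}
  B9 = {q4}
  B10 = {q5}
p0 ∈ B0, q0 ∈ B5 → different blocks

not bisimilar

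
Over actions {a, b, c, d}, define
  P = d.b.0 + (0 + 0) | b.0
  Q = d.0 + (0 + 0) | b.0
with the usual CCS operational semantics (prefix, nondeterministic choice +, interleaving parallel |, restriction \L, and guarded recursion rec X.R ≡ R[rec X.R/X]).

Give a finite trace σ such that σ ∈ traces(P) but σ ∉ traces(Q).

P's transition system — 4 states:
  u0 = d.b.0 + (0 + 0) | b.0 | ··b··> u1, ··d··> u2
  u1 = (0 + 0) | 0 | deadlocked
  u2 = b.0 | ··b··> u3
  u3 = 0 | deadlocked
Q's transition system — 3 states:
  v0 = d.0 + (0 + 0) | b.0 | ··b··> v1, ··d··> v2
  v1 = (0 + 0) | 0 | deadlocked
  v2 = 0 | deadlocked
Run σ = ⟨db⟩ on P: start {u0}
  [1] d ⇒ {u2}
  [2] b ⇒ {u3}
  ✓ P
Run σ = ⟨db⟩ on Q: start {v0}
  [1] d ⇒ {v2}
  [2] b ⇒ ∅  — Q cannot continue

db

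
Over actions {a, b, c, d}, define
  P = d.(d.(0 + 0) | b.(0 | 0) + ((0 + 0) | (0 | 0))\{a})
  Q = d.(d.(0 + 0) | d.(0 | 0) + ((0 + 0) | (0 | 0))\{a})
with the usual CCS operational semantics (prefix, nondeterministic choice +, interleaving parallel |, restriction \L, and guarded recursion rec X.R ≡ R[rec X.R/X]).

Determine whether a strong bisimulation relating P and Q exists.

P's transition system — 5 states:
  m0 = d.(d.(0 + 0) | b.(0 | 0) + ((0 + 0) | (0 | 0))\{a}) | -d-> m1
  m1 = d.(0 + 0) | b.(0 | 0) + ((0 + 0) | (0 | 0))\{a} | -b-> m2, -d-> m3
  m2 = d.(0 + 0) | (0 | 0) | -d-> m4
  m3 = (0 + 0) | b.(0 | 0) | -b-> m4
  m4 = (0 + 0) | (0 | 0) | ·
Q's transition system — 5 states:
  n0 = d.(d.(0 + 0) | d.(0 | 0) + ((0 + 0) | (0 | 0))\{a}) | -d-> n1
  n1 = d.(0 + 0) | d.(0 | 0) + ((0 + 0) | (0 | 0))\{a} | -d-> n2, -d-> n3
  n2 = (0 + 0) | d.(0 | 0) | -d-> n4
  n3 = d.(0 + 0) | (0 | 0) | -d-> n4
  n4 = (0 + 0) | (0 | 0) | ·
Partition-refinement fixed point:
  B0 = {m0}
  B1 = {m1}
  B2 = {m2, n2, n3}
  B3 = {m4, n4}
  B4 = {m3}
  B5 = {n0}
  B6 = {n1}
m0 ∈ B0, n0 ∈ B5 → different blocks

NO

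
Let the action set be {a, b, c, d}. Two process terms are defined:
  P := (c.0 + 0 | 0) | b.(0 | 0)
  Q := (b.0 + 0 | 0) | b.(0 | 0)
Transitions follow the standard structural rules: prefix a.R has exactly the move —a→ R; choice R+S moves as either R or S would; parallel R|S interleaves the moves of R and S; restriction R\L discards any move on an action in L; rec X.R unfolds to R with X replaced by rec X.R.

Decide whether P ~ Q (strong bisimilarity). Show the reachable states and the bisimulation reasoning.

P's transition system — 4 states:
  p0 = (c.0 + 0 | 0) | b.(0 | 0) ⊢ —b→ p1, —c→ p2
  p1 = (c.0 + 0 | 0) | (0 | 0) ⊢ —c→ p3
  p2 = 0 | b.(0 | 0) ⊢ —b→ p3
  p3 = 0 | (0 | 0) ⊢ deadlocked
Q's transition system — 4 states:
  q0 = (b.0 + 0 | 0) | b.(0 | 0) ⊢ —b→ q1, —b→ q2
  q1 = (b.0 + 0 | 0) | (0 | 0) ⊢ —b→ q3
  q2 = 0 | b.(0 | 0) ⊢ —b→ q3
  q3 = 0 | (0 | 0) ⊢ deadlocked
Coarsest stable partition (strong bisimilarity classes):
  B0 = {p0}
  B1 = {p1}
  B2 = {p3, q3}
  B3 = {p2, q1, q2}
  B4 = {q0}
p0 ∈ B0, q0 ∈ B4 → different blocks

P ≁ Q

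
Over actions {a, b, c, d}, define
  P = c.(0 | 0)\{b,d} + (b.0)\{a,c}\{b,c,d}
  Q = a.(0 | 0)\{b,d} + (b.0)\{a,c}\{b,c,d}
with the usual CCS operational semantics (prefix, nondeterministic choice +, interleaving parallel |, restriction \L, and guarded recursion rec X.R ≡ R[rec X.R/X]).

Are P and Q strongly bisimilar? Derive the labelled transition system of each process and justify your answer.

LTS(P): 2 reachable states
  m0 = c.(0 | 0)\{b,d} + (b.0)\{a,c}\{b,c,d} → --c--▸ m1
  m1 = (0 | 0)\{b,d} → (no moves)
LTS(Q): 2 reachable states
  n0 = a.(0 | 0)\{b,d} + (b.0)\{a,c}\{b,c,d} → --a--▸ n1
  n1 = (0 | 0)\{b,d} → (no moves)
Bisimilarity quotient blocks:
  B0 = {m0}
  B1 = {m1, n1}
  B2 = {n0}
m0 ∈ B0, n0 ∈ B2 → different blocks

not bisimilar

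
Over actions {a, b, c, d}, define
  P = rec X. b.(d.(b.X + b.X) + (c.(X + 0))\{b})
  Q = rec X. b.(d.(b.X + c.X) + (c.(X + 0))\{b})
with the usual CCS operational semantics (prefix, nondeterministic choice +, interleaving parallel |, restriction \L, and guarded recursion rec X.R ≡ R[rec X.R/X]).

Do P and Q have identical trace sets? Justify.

Reachable graph of P (4 states):
  u0 = rec X. b.(d.(b.X + b.X) + (c.(X + 0))\{b}) :: --b--▸ u1
  u1 = d.(b.(rec X. b.(d.(b.X + b.X) + (c.(X + 0))\{b})) + b.(rec X. b.(d.(b.X + b.X) + (c.(X + 0))\{b}))) + (c.((rec X. b.(d.(b.X + b.X) + (c.(X + 0))\{b})) + 0))\{b} :: --c--▸ u2, --d--▸ u3
  u2 = ((rec X. b.(d.(b.X + b.X) + (c.(X + 0))\{b})) + 0)\{b} :: stopped
  u3 = b.(rec X. b.(d.(b.X + b.X) + (c.(X + 0))\{b})) + b.(rec X. b.(d.(b.X + b.X) + (c.(X + 0))\{b})) :: --b--▸ u0
Reachable graph of Q (4 states):
  v0 = rec X. b.(d.(b.X + c.X) + (c.(X + 0))\{b}) :: --b--▸ v1
  v1 = d.(b.(rec X. b.(d.(b.X + c.X) + (c.(X + 0))\{b})) + c.(rec X. b.(d.(b.X + c.X) + (c.(X + 0))\{b}))) + (c.((rec X. b.(d.(b.X + c.X) + (c.(X + 0))\{b})) + 0))\{b} :: --c--▸ v2, --d--▸ v3
  v2 = ((rec X. b.(d.(b.X + c.X) + (c.(X + 0))\{b})) + 0)\{b} :: stopped
  v3 = b.(rec X. b.(d.(b.X + c.X) + (c.(X + 0))\{b})) + c.(rec X. b.(d.(b.X + c.X) + (c.(X + 0))\{b})) :: --b--▸ v0, --c--▸ v0
Run σ = ⟨bdc⟩ on Q: start {v0}
  [1] b ⇒ {v1}
  [2] d ⇒ {v3}
  [3] c ⇒ {v0}
  — Q admits the full trace.
Run σ = ⟨bdc⟩ on P: start {u0}
  [1] b ⇒ {u1}
  [2] d ⇒ {u3}
  [3] c ⇒ ∅  — P cannot continue

traces(P) ≠ traces(Q) — witness ⟨bdc⟩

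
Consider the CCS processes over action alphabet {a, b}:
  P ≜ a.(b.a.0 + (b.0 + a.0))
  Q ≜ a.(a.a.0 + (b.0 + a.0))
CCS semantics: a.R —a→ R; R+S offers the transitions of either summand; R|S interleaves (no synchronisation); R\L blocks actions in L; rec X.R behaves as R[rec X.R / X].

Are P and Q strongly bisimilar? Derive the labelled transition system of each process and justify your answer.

P ≁ Q

P's transition system — 4 states:
  s0 = a.(b.a.0 + (b.0 + a.0)) → —a→ s1
  s1 = b.a.0 + (b.0 + a.0) → —a→ s2, —b→ s2, —b→ s3
  s2 = 0 → ∅
  s3 = a.0 → —a→ s2
Q's transition system — 4 states:
  t0 = a.(a.a.0 + (b.0 + a.0)) → —a→ t1
  t1 = a.a.0 + (b.0 + a.0) → —a→ t2, —a→ t3, —b→ t2
  t2 = 0 → ∅
  t3 = a.0 → —a→ t2
Coarsest stable partition (strong bisimilarity classes):
  B0 = {s0}
  B1 = {s1}
  B2 = {s2, t2}
  B3 = {s3, t3}
  B4 = {t0}
  B5 = {t1}
s0 ∈ B0, t0 ∈ B4 → different blocks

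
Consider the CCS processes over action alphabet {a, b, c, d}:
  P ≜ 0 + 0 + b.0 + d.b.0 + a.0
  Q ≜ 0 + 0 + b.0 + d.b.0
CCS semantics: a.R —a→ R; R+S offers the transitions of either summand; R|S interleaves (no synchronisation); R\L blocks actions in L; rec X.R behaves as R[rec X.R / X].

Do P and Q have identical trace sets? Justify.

Reachable graph of P (3 states):
  m0 = 0 + 0 + b.0 + d.b.0 + a.0 | —a→ m1, —b→ m1, —d→ m2
  m1 = 0 | (no moves)
  m2 = b.0 | —b→ m1
Reachable graph of Q (3 states):
  n0 = 0 + 0 + b.0 + d.b.0 | —b→ n1, —d→ n2
  n1 = 0 | (no moves)
  n2 = b.0 | —b→ n1
Run σ = ⟨a⟩ on P: start {m0}
  [1] a ⇒ {m1}
  P completes σ.
Run σ = ⟨a⟩ on Q: start {n0}
  [1] a ⇒ ∅ (Q stuck)

trace-distinct — witness ⟨a⟩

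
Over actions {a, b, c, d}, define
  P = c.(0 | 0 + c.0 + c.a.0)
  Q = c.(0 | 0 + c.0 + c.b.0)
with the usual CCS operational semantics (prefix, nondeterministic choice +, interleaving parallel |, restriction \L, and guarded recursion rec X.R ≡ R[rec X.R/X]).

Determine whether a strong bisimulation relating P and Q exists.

LTS(P): 4 reachable states
  u0 = c.(0 | 0 + c.0 + c.a.0) → -c-> u1
  u1 = 0 | 0 + c.0 + c.a.0 → -c-> u2, -c-> u3
  u2 = 0 → ·
  u3 = a.0 → -a-> u2
LTS(Q): 4 reachable states
  v0 = c.(0 | 0 + c.0 + c.b.0) → -c-> v1
  v1 = 0 | 0 + c.0 + c.b.0 → -c-> v2, -c-> v3
  v2 = 0 → ·
  v3 = b.0 → -b-> v2
Partition-refinement fixed point:
  B0 = {u0}
  B1 = {u1}
  B2 = {u3}
  B3 = {u2, v2}
  B4 = {v0}
  B5 = {v1}
  B6 = {v3}
u0 ∈ B0, v0 ∈ B4 → different blocks

P ≁ Q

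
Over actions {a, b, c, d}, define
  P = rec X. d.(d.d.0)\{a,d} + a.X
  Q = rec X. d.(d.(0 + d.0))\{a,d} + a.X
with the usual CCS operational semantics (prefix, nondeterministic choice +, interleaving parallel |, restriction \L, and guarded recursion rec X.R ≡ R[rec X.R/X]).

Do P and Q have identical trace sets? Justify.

LTS(P): 2 reachable states
  p0 = rec X. d.(d.d.0)\{a,d} + a.X has moves ··a··> p0, ··d··> p1
  p1 = (d.d.0)\{a,d} has moves stopped
LTS(Q): 2 reachable states
  q0 = rec X. d.(d.(0 + d.0))\{a,d} + a.X has moves ··a··> q0, ··d··> q1
  q1 = (d.(0 + d.0))\{a,d} has moves stopped
Coarsest stable partition (strong bisimilarity classes):
  B0 = {p0, q0}
  B1 = {p1, q1}
p0 ∈ B0, q0 ∈ B0 → same block
Bisimilar ⇒ trace-equivalent.

trace-equivalent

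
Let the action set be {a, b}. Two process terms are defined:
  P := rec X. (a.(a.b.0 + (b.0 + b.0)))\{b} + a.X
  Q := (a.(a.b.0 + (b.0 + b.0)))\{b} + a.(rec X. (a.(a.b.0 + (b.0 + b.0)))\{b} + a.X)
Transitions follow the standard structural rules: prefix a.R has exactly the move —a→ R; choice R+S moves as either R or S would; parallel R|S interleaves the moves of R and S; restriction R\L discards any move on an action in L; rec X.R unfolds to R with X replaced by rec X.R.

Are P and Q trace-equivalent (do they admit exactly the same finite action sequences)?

YES

Reachable graph of P (3 states):
  s0 = rec X. (a.(a.b.0 + (b.0 + b.0)))\{b} + a.X ⊢ =a=> s0, =a=> s1
  s1 = (a.b.0 + (b.0 + b.0))\{b} ⊢ =a=> s2
  s2 = (b.0)\{b} ⊢ ·
Reachable graph of Q (4 states):
  t0 = (a.(a.b.0 + (b.0 + b.0)))\{b} + a.(rec X. (a.(a.b.0 + (b.0 + b.0)))\{b} + a.X) ⊢ =a=> t1, =a=> t2
  t1 = (a.b.0 + (b.0 + b.0))\{b} ⊢ =a=> t3
  t2 = rec X. (a.(a.b.0 + (b.0 + b.0)))\{b} + a.X ⊢ =a=> t1, =a=> t2
  t3 = (b.0)\{b} ⊢ ·
Bisimilarity quotient blocks:
  B0 = {s0, t0, t2}
  B1 = {s1, t1}
  B2 = {s2, t3}
s0 ∈ B0, t0 ∈ B0 → same block
Bisimilar ⇒ trace-equivalent.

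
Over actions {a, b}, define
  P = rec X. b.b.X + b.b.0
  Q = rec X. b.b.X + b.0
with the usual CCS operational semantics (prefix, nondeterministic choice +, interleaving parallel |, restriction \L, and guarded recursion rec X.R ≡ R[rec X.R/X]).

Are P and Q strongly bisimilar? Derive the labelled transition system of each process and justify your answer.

not bisimilar

Reachable graph of P (4 states):
  m0 = rec X. b.b.X + b.b.0 ⊢ =b=> m1, =b=> m2
  m1 = b.(rec X. b.b.X + b.b.0) ⊢ =b=> m0
  m2 = b.0 ⊢ =b=> m3
  m3 = 0 ⊢ (no moves)
Reachable graph of Q (3 states):
  n0 = rec X. b.b.X + b.0 ⊢ =b=> n1, =b=> n2
  n1 = 0 ⊢ (no moves)
  n2 = b.(rec X. b.b.X + b.0) ⊢ =b=> n0
Partition-refinement fixed point:
  B0 = {m0}
  B1 = {m1}
  B2 = {m2}
  B3 = {m3, n1}
  B4 = {n0}
  B5 = {n2}
m0 ∈ B0, n0 ∈ B4 → different blocks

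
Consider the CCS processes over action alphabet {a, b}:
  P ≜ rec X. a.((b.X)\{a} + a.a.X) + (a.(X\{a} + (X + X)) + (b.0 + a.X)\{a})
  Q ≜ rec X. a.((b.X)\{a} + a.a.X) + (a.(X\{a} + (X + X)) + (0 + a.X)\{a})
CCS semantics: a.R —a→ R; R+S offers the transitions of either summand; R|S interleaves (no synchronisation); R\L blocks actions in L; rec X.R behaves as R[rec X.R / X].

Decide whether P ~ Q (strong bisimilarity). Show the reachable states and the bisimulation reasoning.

not bisimilar

LTS(P): 7 reachable states
  p0 = rec X. a.((b.X)\{a} + a.a.X) + (a.(X\{a} + (X + X)) + (b.0 + a.X)\{a}) :: --a--▸ p1, --a--▸ p2, --b--▸ p3
  p1 = (b.(rec X. a.((b.X)\{a} + a.a.X) + (a.(X\{a} + (X + X)) + (b.0 + a.X)\{a})))\{a} + a.a.(rec X. a.((b.X)\{a} + a.a.X) + (a.(X\{a} + (X + X)) + (b.0 + a.X)\{a})) :: --a--▸ p4, --b--▸ p5
  p2 = (rec X. a.((b.X)\{a} + a.a.X) + (a.(X\{a} + (X + X)) + (b.0 + a.X)\{a}))\{a} + ((rec X. a.((b.X)\{a} + a.a.X) + (a.(X\{a} + (X + X)) + (b.0 + a.X)\{a})) + (rec X. a.((b.X)\{a} + a.a.X) + (a.(X\{a} + (X + X)) + (b.0 + a.X)\{a}))) :: --a--▸ p1, --a--▸ p2, --b--▸ p3, --b--▸ p6
  p3 = 0\{a} :: deadlocked
  p4 = a.(rec X. a.((b.X)\{a} + a.a.X) + (a.(X\{a} + (X + X)) + (b.0 + a.X)\{a})) :: --a--▸ p0
  p5 = (rec X. a.((b.X)\{a} + a.a.X) + (a.(X\{a} + (X + X)) + (b.0 + a.X)\{a}))\{a} :: --b--▸ p6
  p6 = 0\{a}\{a} :: deadlocked
LTS(Q): 5 reachable states
  q0 = rec X. a.((b.X)\{a} + a.a.X) + (a.(X\{a} + (X + X)) + (0 + a.X)\{a}) :: --a--▸ q1, --a--▸ q2
  q1 = (b.(rec X. a.((b.X)\{a} + a.a.X) + (a.(X\{a} + (X + X)) + (0 + a.X)\{a})))\{a} + a.a.(rec X. a.((b.X)\{a} + a.a.X) + (a.(X\{a} + (X + X)) + (0 + a.X)\{a})) :: --a--▸ q3, --b--▸ q4
  q2 = (rec X. a.((b.X)\{a} + a.a.X) + (a.(X\{a} + (X + X)) + (0 + a.X)\{a}))\{a} + ((rec X. a.((b.X)\{a} + a.a.X) + (a.(X\{a} + (X + X)) + (0 + a.X)\{a})) + (rec X. a.((b.X)\{a} + a.a.X) + (a.(X\{a} + (X + X)) + (0 + a.X)\{a}))) :: --a--▸ q1, --a--▸ q2
  q3 = a.(rec X. a.((b.X)\{a} + a.a.X) + (a.(X\{a} + (X + X)) + (0 + a.X)\{a})) :: --a--▸ q0
  q4 = (rec X. a.((b.X)\{a} + a.a.X) + (a.(X\{a} + (X + X)) + (0 + a.X)\{a}))\{a} :: deadlocked
Bisimilarity quotient blocks:
  B0 = {p0, p2}
  B1 = {p3, p6, q4}
  B2 = {p1}
  B3 = {p5}
  B4 = {p4}
  B5 = {q0, q2}
  B6 = {q1}
  B7 = {q3}
p0 ∈ B0, q0 ∈ B5 → different blocks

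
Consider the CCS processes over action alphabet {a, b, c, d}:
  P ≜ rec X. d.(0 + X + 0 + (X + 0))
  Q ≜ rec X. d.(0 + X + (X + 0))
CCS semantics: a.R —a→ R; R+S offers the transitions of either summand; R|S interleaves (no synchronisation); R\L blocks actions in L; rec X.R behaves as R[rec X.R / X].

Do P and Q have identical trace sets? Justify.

P's transition system — 2 states:
  s0 = rec X. d.(0 + X + 0 + (X + 0)) | —d→ s1
  s1 = 0 + (rec X. d.(0 + X + 0 + (X + 0))) + 0 + ((rec X. d.(0 + X + 0 + (X + 0))) + 0) | —d→ s1
Q's transition system — 2 states:
  t0 = rec X. d.(0 + X + (X + 0)) | —d→ t1
  t1 = 0 + (rec X. d.(0 + X + (X + 0))) + ((rec X. d.(0 + X + (X + 0))) + 0) | —d→ t1
Partition-refinement fixed point:
  B0 = {s0, s1, t0, t1}
s0 ∈ B0, t0 ∈ B0 → same block
Bisimilar ⇒ trace-equivalent.

trace-equivalent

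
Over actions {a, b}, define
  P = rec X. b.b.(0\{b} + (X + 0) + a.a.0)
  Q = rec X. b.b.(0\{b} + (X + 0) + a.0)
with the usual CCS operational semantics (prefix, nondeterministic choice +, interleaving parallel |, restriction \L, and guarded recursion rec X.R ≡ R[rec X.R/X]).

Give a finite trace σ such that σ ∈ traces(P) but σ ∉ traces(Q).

Reachable graph of P (5 states):
  s0 = rec X. b.b.(0\{b} + (X + 0) + a.a.0) → ··b··> s1
  s1 = b.(0\{b} + ((rec X. b.b.(0\{b} + (X + 0) + a.a.0)) + 0) + a.a.0) → ··b··> s2
  s2 = 0\{b} + ((rec X. b.b.(0\{b} + (X + 0) + a.a.0)) + 0) + a.a.0 → ··a··> s3, ··b··> s1
  s3 = a.0 → ··a··> s4
  s4 = 0 → (no moves)
Reachable graph of Q (4 states):
  t0 = rec X. b.b.(0\{b} + (X + 0) + a.0) → ··b··> t1
  t1 = b.(0\{b} + ((rec X. b.b.(0\{b} + (X + 0) + a.0)) + 0) + a.0) → ··b··> t2
  t2 = 0\{b} + ((rec X. b.b.(0\{b} + (X + 0) + a.0)) + 0) + a.0 → ··a··> t3, ··b··> t1
  t3 = 0 → (no moves)
Trace ⟨bbaa⟩ through P, begin at {s0}:
  step 1 (b): {s1}
  step 2 (b): {s2}
  step 3 (a): {s3}
  step 4 (a): {s4}
  — P admits the full trace.
Trace ⟨bbaa⟩ through Q, begin at {t0}:
  step 1 (b): {t1}
  step 2 (b): {t2}
  step 3 (a): {t3}
  step 4 (a): ∅ (Q stuck)

bbaa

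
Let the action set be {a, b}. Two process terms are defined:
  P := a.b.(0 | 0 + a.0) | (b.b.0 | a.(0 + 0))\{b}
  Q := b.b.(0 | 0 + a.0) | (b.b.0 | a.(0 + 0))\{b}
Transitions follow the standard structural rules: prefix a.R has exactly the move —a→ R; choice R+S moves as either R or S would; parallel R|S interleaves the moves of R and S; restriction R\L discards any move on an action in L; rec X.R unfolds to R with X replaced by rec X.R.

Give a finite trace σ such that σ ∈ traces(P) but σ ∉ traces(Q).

aa

P's transition system — 8 states:
  u0 = a.b.(0 | 0 + a.0) | (b.b.0 | a.(0 + 0))\{b} ⊢ —a→ u1, —a→ u2
  u1 = a.b.(0 | 0 + a.0) | (b.b.0 | (0 + 0))\{b} ⊢ —a→ u3
  u2 = b.(0 | 0 + a.0) | (b.b.0 | a.(0 + 0))\{b} ⊢ —a→ u3, —b→ u4
  u3 = b.(0 | 0 + a.0) | (b.b.0 | (0 + 0))\{b} ⊢ —b→ u5
  u4 = (0 | 0 + a.0) | (b.b.0 | a.(0 + 0))\{b} ⊢ —a→ u5, —a→ u6
  u5 = (0 | 0 + a.0) | (b.b.0 | (0 + 0))\{b} ⊢ —a→ u7
  u6 = 0 | (b.b.0 | a.(0 + 0))\{b} ⊢ —a→ u7
  u7 = 0 | (b.b.0 | (0 + 0))\{b} ⊢ deadlocked
Q's transition system — 8 states:
  v0 = b.b.(0 | 0 + a.0) | (b.b.0 | a.(0 + 0))\{b} ⊢ —a→ v1, —b→ v2
  v1 = b.b.(0 | 0 + a.0) | (b.b.0 | (0 + 0))\{b} ⊢ —b→ v3
  v2 = b.(0 | 0 + a.0) | (b.b.0 | a.(0 + 0))\{b} ⊢ —a→ v3, —b→ v4
  v3 = b.(0 | 0 + a.0) | (b.b.0 | (0 + 0))\{b} ⊢ —b→ v5
  v4 = (0 | 0 + a.0) | (b.b.0 | a.(0 + 0))\{b} ⊢ —a→ v5, —a→ v6
  v5 = (0 | 0 + a.0) | (b.b.0 | (0 + 0))\{b} ⊢ —a→ v7
  v6 = 0 | (b.b.0 | a.(0 + 0))\{b} ⊢ —a→ v7
  v7 = 0 | (b.b.0 | (0 + 0))\{b} ⊢ deadlocked
Executing aa from P (initial set {u0}):
  after a @ step 1: {u1, u2}
  after a @ step 2: {u3}
  ✓ P
Executing aa from Q (initial set {v0}):
  after a @ step 1: {v1}
  after a @ step 2: ∅  — Q cannot continue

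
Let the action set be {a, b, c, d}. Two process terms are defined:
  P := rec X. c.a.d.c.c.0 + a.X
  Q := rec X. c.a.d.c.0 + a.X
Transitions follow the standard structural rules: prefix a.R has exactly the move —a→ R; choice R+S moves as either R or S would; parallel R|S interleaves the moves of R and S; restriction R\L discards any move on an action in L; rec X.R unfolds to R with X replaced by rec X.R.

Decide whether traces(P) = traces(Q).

trace-distinct — witness ⟨cadcc⟩

P's transition system — 6 states:
  u0 = rec X. c.a.d.c.c.0 + a.X :: -a-> u0, -c-> u1
  u1 = a.d.c.c.0 :: -a-> u2
  u2 = d.c.c.0 :: -d-> u3
  u3 = c.c.0 :: -c-> u4
  u4 = c.0 :: -c-> u5
  u5 = 0 :: ·
Q's transition system — 5 states:
  v0 = rec X. c.a.d.c.0 + a.X :: -a-> v0, -c-> v1
  v1 = a.d.c.0 :: -a-> v2
  v2 = d.c.0 :: -d-> v3
  v3 = c.0 :: -c-> v4
  v4 = 0 :: ·
Trace ⟨cadcc⟩ through P, begin at {u0}:
  step 1 (c): {u1}
  step 2 (a): {u2}
  step 3 (d): {u3}
  step 4 (c): {u4}
  step 5 (c): {u5}
  — P admits the full trace.
Trace ⟨cadcc⟩ through Q, begin at {v0}:
  step 1 (c): {v1}
  step 2 (a): {v2}
  step 3 (d): {v3}
  step 4 (c): {v4}
  step 5 (c): ∅  — Q cannot continue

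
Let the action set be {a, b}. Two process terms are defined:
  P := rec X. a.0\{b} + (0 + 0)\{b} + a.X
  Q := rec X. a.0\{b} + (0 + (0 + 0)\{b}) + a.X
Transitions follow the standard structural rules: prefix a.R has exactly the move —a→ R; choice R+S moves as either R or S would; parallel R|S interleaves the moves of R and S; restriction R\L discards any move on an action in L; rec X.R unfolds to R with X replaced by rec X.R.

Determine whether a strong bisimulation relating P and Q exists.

Reachable graph of P (2 states):
  u0 = rec X. a.0\{b} + (0 + 0)\{b} + a.X :: —a→ u0, —a→ u1
  u1 = 0\{b} :: deadlocked
Reachable graph of Q (2 states):
  v0 = rec X. a.0\{b} + (0 + (0 + 0)\{b}) + a.X :: —a→ v0, —a→ v1
  v1 = 0\{b} :: deadlocked
Partition-refinement fixed point:
  B0 = {u0, v0}
  B1 = {u1, v1}
u0 ∈ B0, v0 ∈ B0 → same block

P ~ Q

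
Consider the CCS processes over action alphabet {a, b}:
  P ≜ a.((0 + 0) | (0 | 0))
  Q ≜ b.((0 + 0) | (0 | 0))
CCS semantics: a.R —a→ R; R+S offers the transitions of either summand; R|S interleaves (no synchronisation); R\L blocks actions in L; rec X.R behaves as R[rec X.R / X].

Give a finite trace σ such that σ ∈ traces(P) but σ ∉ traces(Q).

P's transition system — 2 states:
  u0 = a.((0 + 0) | (0 | 0)) | -a-> u1
  u1 = (0 + 0) | (0 | 0) | stopped
Q's transition system — 2 states:
  v0 = b.((0 + 0) | (0 | 0)) | -b-> v1
  v1 = (0 + 0) | (0 | 0) | stopped
Executing a from P (initial set {u0}):
  [1] a ⇒ {u1}
  ✓ P
Executing a from Q (initial set {v0}):
  [1] a ⇒ no successor for Q

a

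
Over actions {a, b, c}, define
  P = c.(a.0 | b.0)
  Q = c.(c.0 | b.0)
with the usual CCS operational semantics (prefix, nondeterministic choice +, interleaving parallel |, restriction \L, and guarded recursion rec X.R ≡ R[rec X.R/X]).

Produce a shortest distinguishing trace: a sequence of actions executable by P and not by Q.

ca

P's transition system — 5 states:
  m0 = c.(a.0 | b.0) ⊢ -c-> m1
  m1 = a.0 | b.0 ⊢ -a-> m2, -b-> m3
  m2 = 0 | b.0 ⊢ -b-> m4
  m3 = a.0 | 0 ⊢ -a-> m4
  m4 = 0 | 0 ⊢ ·
Q's transition system — 5 states:
  n0 = c.(c.0 | b.0) ⊢ -c-> n1
  n1 = c.0 | b.0 ⊢ -b-> n2, -c-> n3
  n2 = c.0 | 0 ⊢ -c-> n4
  n3 = 0 | b.0 ⊢ -b-> n4
  n4 = 0 | 0 ⊢ ·
Run σ = ⟨ca⟩ on P: start {m0}
  [1] c ⇒ {m1}
  [2] a ⇒ {m2}
  P completes σ.
Run σ = ⟨ca⟩ on Q: start {n0}
  [1] c ⇒ {n1}
  [2] a ⇒ no successor for Q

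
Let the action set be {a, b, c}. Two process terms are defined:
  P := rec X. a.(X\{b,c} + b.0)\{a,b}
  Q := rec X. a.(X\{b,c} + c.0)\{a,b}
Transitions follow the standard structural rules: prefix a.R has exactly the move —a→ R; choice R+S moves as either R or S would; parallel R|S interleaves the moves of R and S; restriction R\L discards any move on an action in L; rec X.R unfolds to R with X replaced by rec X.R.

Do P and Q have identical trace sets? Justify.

NO — witness ⟨ac⟩

P's transition system — 2 states:
  s0 = rec X. a.(X\{b,c} + b.0)\{a,b} → ··a··> s1
  s1 = ((rec X. a.(X\{b,c} + b.0)\{a,b})\{b,c} + b.0)\{a,b} → deadlocked
Q's transition system — 3 states:
  t0 = rec X. a.(X\{b,c} + c.0)\{a,b} → ··a··> t1
  t1 = ((rec X. a.(X\{b,c} + c.0)\{a,b})\{b,c} + c.0)\{a,b} → ··c··> t2
  t2 = 0\{a,b} → deadlocked
Run σ = ⟨ac⟩ on Q: start {t0}
  step 1 (a): {t1}
  step 2 (c): {t2}
  — Q admits the full trace.
Run σ = ⟨ac⟩ on P: start {s0}
  step 1 (a): {s1}
  step 2 (c): ∅  — P cannot continue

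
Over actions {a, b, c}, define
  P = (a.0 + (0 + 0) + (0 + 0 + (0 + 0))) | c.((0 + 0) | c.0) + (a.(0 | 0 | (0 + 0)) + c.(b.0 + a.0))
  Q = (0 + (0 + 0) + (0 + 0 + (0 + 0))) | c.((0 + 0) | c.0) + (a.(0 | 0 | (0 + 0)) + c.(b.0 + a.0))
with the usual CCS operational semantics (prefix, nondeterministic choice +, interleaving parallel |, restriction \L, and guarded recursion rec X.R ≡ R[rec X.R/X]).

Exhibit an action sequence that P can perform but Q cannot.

ac

Reachable graph of P (9 states):
  m0 = (a.0 + (0 + 0) + (0 + 0 + (0 + 0))) | c.((0 + 0) | c.0) + (a.(0 | 0 | (0 + 0)) + c.(b.0 + a.0)) :: —a→ m1, —a→ m2, —c→ m3, —c→ m4
  m1 = 0 | 0 | (0 + 0) :: (no moves)
  m2 = 0 | c.((0 + 0) | c.0) :: —c→ m5
  m3 = (a.0 + (0 + 0) + (0 + 0 + (0 + 0))) | ((0 + 0) | c.0) :: —a→ m5, —c→ m6
  m4 = b.0 + a.0 :: —a→ m7, —b→ m7
  m5 = 0 | ((0 + 0) | c.0) :: —c→ m8
  m6 = (a.0 + (0 + 0) + (0 + 0 + (0 + 0))) | ((0 + 0) | 0) :: —a→ m8
  m7 = 0 :: (no moves)
  m8 = 0 | ((0 + 0) | 0) :: (no moves)
Reachable graph of Q (6 states):
  n0 = (0 + (0 + 0) + (0 + 0 + (0 + 0))) | c.((0 + 0) | c.0) + (a.(0 | 0 | (0 + 0)) + c.(b.0 + a.0)) :: —a→ n1, —c→ n2, —c→ n3
  n1 = 0 | 0 | (0 + 0) :: (no moves)
  n2 = (0 + (0 + 0) + (0 + 0 + (0 + 0))) | ((0 + 0) | c.0) :: —c→ n4
  n3 = b.0 + a.0 :: —a→ n5, —b→ n5
  n4 = (0 + (0 + 0) + (0 + 0 + (0 + 0))) | ((0 + 0) | 0) :: (no moves)
  n5 = 0 :: (no moves)
Executing ac from P (initial set {m0}):
  step 1 (a): {m1, m2}
  step 2 (c): {m5}
  P completes σ.
Executing ac from Q (initial set {n0}):
  step 1 (a): {n1}
  step 2 (c): no successor for Q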